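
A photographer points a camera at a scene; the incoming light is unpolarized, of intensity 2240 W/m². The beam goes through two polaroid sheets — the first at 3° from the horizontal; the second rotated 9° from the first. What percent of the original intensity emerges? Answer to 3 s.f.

Unpolarized light through the first polarizer → I₁ = 2240 W/m²/2 = 1120 W/m², polarized at 3°.
I₂ = I₁ · cos²(9°) = 1120 · 0.9755 = 1093 W/m².
That is 48.78% of the incident intensity.

≈ 48.8%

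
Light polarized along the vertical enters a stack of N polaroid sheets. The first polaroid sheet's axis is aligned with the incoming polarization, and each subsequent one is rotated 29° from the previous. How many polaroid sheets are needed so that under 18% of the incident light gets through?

First polarizer is aligned with the polarization: full transmission.
Each further stage multiplies by cos²(29°) = 0.765.
After N polarizers: T = 0.765^(N−1). Require T < 0.18 ⇒ N−1 > ln(0.18)/ln(0.765) = 6.40, so N−1 ≥ 7 and N = 8.
Check: N=8 gives T = 0.1533 < 0.18; N=7 gives T = 0.2004.

N = 8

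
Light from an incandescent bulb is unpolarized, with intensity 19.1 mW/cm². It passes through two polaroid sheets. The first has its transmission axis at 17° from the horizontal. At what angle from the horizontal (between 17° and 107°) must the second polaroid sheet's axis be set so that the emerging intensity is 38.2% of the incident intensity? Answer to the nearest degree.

θ ≈ 46°

Unpolarized light through the first polarizer → I₁ = ½ I₀, now polarized at 17°.
Need I₂/I₀ = 0.382, so cos²(θ − 17°) = 0.382 / 0.5 = 0.764.
θ − 17° = arccos(√0.764) = 29.1°, giving θ ≈ 17 + 29.1 = 46.1°.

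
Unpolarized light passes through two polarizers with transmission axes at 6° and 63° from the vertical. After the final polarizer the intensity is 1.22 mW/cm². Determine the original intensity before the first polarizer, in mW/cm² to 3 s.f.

I₀ ≈ 8.23 mW/cm²

Unpolarized light through the first polarizer → I₁ = ½ I₀, now polarized at 6°.
I₂ = I₁ cos²(63° − 6°) = 0.5 I₀ · cos²(57°) = 0.1483 I₀.
So 1.22 mW/cm² = 0.1483 I₀, giving I₀ = 1.22/0.1483 = 8.226 mW/cm².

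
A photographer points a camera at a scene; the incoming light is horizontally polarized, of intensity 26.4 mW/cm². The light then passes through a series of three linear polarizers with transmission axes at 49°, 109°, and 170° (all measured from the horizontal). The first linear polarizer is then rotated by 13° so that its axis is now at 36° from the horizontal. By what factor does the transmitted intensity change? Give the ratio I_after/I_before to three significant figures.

Before rotation:
I₁ = I₀ cos²(49° − 0°) = I₀ cos²(49°) = 0.4304 I₀.
I₂ = I₁ cos²(109° − 49°) = 0.4304 I₀ · cos²(60°) = 0.1076 I₀.
I₃ = I₂ cos²(170° − 109°) = 0.1076 I₀ · cos²(61°) = 0.02529 I₀.
After rotation:
I₁ = I₀ cos²(36° − 0°) = I₀ cos²(36°) = 0.6545 I₀.
I₂ = I₁ cos²(109° − 36°) = 0.6545 I₀ · cos²(73°) = 0.05595 I₀.
I₃ = I₂ cos²(170° − 109°) = 0.05595 I₀ · cos²(61°) = 0.01315 I₀.
Ratio = 0.01315 / 0.02529 = 0.5199.

I_new/I_old ≈ 0.520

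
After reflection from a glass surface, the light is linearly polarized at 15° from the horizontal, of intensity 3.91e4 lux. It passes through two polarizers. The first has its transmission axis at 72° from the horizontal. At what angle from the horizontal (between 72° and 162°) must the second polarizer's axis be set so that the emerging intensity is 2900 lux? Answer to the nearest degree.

θ ≈ 132°

By Malus's law, I₁ = I₀ cos²(72° − 15°) = I₀ cos²(57°) = 0.2966 I₀.
Target fraction: 2900 / 3.91e4 lux = 0.07417 of I₀.
Need I₂/I₀ = 0.07417, so cos²(θ − 72°) = 0.07417 / 0.2966 = 0.25.
θ − 72° = arccos(√0.25) = 60.0°, giving θ ≈ 72 + 60.0 = 132.0°.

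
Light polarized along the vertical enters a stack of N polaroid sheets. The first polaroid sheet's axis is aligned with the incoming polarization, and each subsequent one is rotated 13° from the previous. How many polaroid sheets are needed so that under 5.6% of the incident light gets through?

N = 57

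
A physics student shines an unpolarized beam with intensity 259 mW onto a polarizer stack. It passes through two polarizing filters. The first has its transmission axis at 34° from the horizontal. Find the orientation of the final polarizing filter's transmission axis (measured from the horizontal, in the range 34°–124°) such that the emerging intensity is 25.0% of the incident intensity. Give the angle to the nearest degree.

θ ≈ 79°

Unpolarized light through the first polarizer → I₁ = ½ I₀, now polarized at 34°.
Need I₂/I₀ = 0.25, so cos²(θ − 34°) = 0.25 / 0.5 = 0.5.
θ − 34° = arccos(√0.5) = 45.0°, giving θ ≈ 34 + 45.0 = 79.0°.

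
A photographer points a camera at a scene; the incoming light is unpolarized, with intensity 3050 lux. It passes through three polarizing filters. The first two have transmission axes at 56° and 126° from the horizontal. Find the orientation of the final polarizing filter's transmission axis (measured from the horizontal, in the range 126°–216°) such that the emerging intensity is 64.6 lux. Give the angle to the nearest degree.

Unpolarized light through the first polarizer → I₁ = ½ I₀, now polarized at 56°.
I₂ = I₁ cos²(126° − 56°) = 0.5 I₀ · cos²(70°) = 0.05849 I₀.
Target fraction: 64.6 / 3050 lux = 0.02118 of I₀.
Need I₃/I₀ = 0.02118, so cos²(θ − 126°) = 0.02118 / 0.05849 = 0.3621.
θ − 126° = arccos(√0.3621) = 53.0°, giving θ ≈ 126 + 53.0 = 179.0°.

θ ≈ 179°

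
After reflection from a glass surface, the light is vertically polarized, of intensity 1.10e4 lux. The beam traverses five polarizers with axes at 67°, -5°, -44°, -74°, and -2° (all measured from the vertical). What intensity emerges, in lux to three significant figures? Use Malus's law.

By Malus's law, I₁ = 1.10e4 lux · cos²(67°) = 1679 lux.
I₂ = I₁ · cos²(72°) = 1679 · 0.09549 = 160.4 lux.
I₃ = I₂ · cos²(39°) = 160.4 · 0.604 = 96.85 lux.
I₄ = I₃ · cos²(30°) = 96.85 · 0.75 = 72.64 lux.
I₅ = I₄ · cos²(72°) = 72.64 · 0.09549 = 6.937 lux.

I ≈ 6.94 lux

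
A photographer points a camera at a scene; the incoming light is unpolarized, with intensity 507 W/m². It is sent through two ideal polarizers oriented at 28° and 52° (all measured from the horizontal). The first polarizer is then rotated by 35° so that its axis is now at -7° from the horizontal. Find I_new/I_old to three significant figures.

I_new/I_old ≈ 0.318

Before rotation:
Unpolarized light through the first polarizer → I₁ = ½ I₀, now polarized at 28°.
I₂ = I₁ cos²(52° − 28°) = 0.5 I₀ · cos²(24°) = 0.4173 I₀.
After rotation:
Unpolarized light through the first polarizer → I₁ = ½ I₀, now polarized at -7°.
I₂ = I₁ cos²(52° + 7°) = 0.5 I₀ · cos²(59°) = 0.1326 I₀.
Ratio = 0.1326 / 0.4173 = 0.3178.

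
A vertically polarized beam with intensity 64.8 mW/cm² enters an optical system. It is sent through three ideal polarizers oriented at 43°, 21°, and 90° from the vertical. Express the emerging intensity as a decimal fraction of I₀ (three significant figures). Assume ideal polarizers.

I/I₀ ≈ 0.0591

By Malus's law, I₁ = 64.8 mW/cm² · cos²(43°) = 34.66 mW/cm².
I₂ = I₁ · cos²(22°) = 34.66 · 0.8597 = 29.8 mW/cm².
I₃ = I₂ · cos²(69°) = 29.8 · 0.1284 = 3.827 mW/cm².
Transmitted fraction = 0.05905.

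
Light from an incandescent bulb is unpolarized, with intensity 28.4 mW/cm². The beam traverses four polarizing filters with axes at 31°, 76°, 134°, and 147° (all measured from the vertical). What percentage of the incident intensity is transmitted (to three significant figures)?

Unpolarized light through the first polarizer → I₁ = 28.4 mW/cm²/2 = 14.2 mW/cm², polarized at 31°.
I₂ = I₁ · cos²(45°) = 14.2 · 0.5 = 7.1 mW/cm².
I₃ = I₂ · cos²(58°) = 7.1 · 0.2808 = 1.994 mW/cm².
I₄ = I₃ · cos²(13°) = 1.994 · 0.9494 = 1.893 mW/cm².
That is 6.665% of the incident intensity.

≈ 6.67%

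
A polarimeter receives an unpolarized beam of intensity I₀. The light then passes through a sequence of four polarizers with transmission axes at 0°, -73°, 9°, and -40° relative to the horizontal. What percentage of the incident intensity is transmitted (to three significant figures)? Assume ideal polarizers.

≈ 0.0356%

Unpolarized light through the first polarizer → I₁ = ½ I₀, now polarized at 0°.
I₂ = I₁ cos²(-73° − 0°) = 0.5 I₀ · cos²(73°) = 0.04274 I₀.
I₃ = I₂ cos²(9° + 73°) = 0.04274 I₀ · cos²(82°) = 0.0008278 I₀.
I₄ = I₃ cos²(-40° − 9°) = 0.0008278 I₀ · cos²(49°) = 0.0003563 I₀.
That is 0.03563% of the incident intensity.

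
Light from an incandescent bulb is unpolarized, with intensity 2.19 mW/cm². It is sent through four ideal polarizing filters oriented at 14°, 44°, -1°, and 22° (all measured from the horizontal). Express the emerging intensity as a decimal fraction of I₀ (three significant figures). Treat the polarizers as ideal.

Unpolarized light through the first polarizer → I₁ = 2.19 mW/cm²/2 = 1.095 mW/cm², polarized at 14°.
I₂ = I₁ · cos²(30°) = 1.095 · 0.75 = 0.8213 mW/cm².
I₃ = I₂ · cos²(45°) = 0.8213 · 0.5 = 0.4106 mW/cm².
I₄ = I₃ · cos²(23°) = 0.4106 · 0.8473 = 0.3479 mW/cm².
Transmitted fraction = 0.1589.

I/I₀ ≈ 0.159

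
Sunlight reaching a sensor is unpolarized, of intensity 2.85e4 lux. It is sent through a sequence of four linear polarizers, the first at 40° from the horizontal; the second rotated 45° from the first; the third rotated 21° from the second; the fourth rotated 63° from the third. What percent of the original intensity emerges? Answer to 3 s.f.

≈ 4.49%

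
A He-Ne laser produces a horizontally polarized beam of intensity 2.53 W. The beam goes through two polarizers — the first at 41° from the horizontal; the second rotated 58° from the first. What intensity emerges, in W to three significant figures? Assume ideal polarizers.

I₁ = 2.53 W · cos²(41°) = 1.441 W.
I₂ = I₁ · cos²(58°) = 1.441 · 0.2808 = 0.4047 W.

I ≈ 0.405 W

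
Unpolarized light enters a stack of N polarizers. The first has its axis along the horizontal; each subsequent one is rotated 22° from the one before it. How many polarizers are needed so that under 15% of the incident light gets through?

First polarizer halves the unpolarized light: factor 1/2.
Each further stage multiplies by cos²(22°) = 0.8597.
After N polarizers: T = 0.5·0.8597^(N−1). Require T < 0.15 ⇒ N−1 > ln(0.15/0.5)/ln(0.8597) = 7.96, so N−1 ≥ 8 and N = 9.
Check: N=9 gives T = 0.1492 < 0.15; N=8 gives T = 0.1735.

N = 9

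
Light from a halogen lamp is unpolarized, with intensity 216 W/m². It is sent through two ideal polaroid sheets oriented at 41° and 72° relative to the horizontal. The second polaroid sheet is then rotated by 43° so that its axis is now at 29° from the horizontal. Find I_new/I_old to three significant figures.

Before rotation:
Unpolarized light through the first polarizer → I₁ = ½ I₀, now polarized at 41°.
I₂ = I₁ cos²(72° − 41°) = 0.5 I₀ · cos²(31°) = 0.3674 I₀.
After rotation:
Unpolarized light through the first polarizer → I₁ = ½ I₀, now polarized at 41°.
I₂ = I₁ cos²(29° − 41°) = 0.5 I₀ · cos²(12°) = 0.4784 I₀.
Ratio = 0.4784 / 0.3674 = 1.302.

I_new/I_old ≈ 1.30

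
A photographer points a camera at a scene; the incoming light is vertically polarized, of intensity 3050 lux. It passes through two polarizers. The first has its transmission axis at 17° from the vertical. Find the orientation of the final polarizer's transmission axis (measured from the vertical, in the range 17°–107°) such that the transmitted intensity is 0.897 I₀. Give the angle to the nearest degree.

θ ≈ 25°

I₁ = I₀ cos²(17° − 0°) = I₀ cos²(17°) = 0.9145 I₀.
Need I₂/I₀ = 0.897, so cos²(θ − 17°) = 0.897 / 0.9145 = 0.9808.
θ − 17° = arccos(√0.9808) = 8.0°, giving θ ≈ 17 + 8.0 = 25.0°.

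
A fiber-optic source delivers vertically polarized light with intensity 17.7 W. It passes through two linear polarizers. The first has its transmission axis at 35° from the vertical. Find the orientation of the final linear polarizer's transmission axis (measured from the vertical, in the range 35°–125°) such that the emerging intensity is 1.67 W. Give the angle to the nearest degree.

θ ≈ 103°

I₁ = I₀ cos²(35° − 0°) = I₀ cos²(35°) = 0.671 I₀.
Target fraction: 1.67 / 17.7 W = 0.09435 of I₀.
Need I₂/I₀ = 0.09435, so cos²(θ − 35°) = 0.09435 / 0.671 = 0.1406.
θ − 35° = arccos(√0.1406) = 68.0°, giving θ ≈ 35 + 68.0 = 103.0°.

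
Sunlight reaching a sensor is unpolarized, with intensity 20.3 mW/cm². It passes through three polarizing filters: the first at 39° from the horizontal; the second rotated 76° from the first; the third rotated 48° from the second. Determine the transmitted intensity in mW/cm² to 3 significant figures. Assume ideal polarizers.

Unpolarized light through the first polarizer → I₁ = 20.3 mW/cm²/2 = 10.15 mW/cm², polarized at 39°.
I₂ = I₁ · cos²(76°) = 10.15 · 0.05853 = 0.594 mW/cm².
I₃ = I₂ · cos²(48°) = 0.594 · 0.4477 = 0.266 mW/cm².

I ≈ 0.266 mW/cm²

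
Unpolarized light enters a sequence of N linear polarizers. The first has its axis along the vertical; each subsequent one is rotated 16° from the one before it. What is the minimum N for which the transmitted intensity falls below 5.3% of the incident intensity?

N = 30

First polarizer halves the unpolarized light: factor 1/2.
Each further stage multiplies by cos²(16°) = 0.924.
After N polarizers: T = 0.5·0.924^(N−1). Require T < 0.053 ⇒ N−1 > ln(0.053/0.5)/ln(0.924) = 28.40, so N−1 ≥ 29 and N = 30.
Check: N=30 gives T = 0.05056 < 0.053; N=29 gives T = 0.05471.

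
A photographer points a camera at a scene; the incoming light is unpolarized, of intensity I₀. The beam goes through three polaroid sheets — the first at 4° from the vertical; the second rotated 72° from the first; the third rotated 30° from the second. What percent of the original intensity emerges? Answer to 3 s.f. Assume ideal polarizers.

≈ 3.58%

Unpolarized light through the first polarizer → I₁ = ½ I₀, now polarized at 4°.
I₂ = I₁ cos²(72°) = 0.5 · 0.09549 I₀ = 0.04775 I₀.
I₃ = I₂ cos²(30°) = 0.04775 · 0.75 I₀ = 0.03581 I₀.
That is 3.581% of the incident intensity.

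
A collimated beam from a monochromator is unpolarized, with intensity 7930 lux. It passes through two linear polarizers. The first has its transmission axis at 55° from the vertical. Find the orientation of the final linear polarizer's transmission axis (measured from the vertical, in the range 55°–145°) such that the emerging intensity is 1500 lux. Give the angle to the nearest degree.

Unpolarized light through the first polarizer → I₁ = ½ I₀, now polarized at 55°.
Target fraction: 1500 / 7930 lux = 0.1892 of I₀.
Need I₂/I₀ = 0.1892, so cos²(θ − 55°) = 0.1892 / 0.5 = 0.3783.
θ − 55° = arccos(√0.3783) = 52.0°, giving θ ≈ 55 + 52.0 = 107.0°.

θ ≈ 107°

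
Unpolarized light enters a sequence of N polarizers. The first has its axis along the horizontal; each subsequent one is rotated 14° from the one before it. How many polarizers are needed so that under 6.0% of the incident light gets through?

First polarizer halves the unpolarized light: factor 1/2.
Each further stage multiplies by cos²(14°) = 0.9415.
After N polarizers: T = 0.5·0.9415^(N−1). Require T < 0.060 ⇒ N−1 > ln(0.060/0.5)/ln(0.9415) = 35.16, so N−1 ≥ 36 and N = 37.
Check: N=37 gives T = 0.05703 < 0.060; N=36 gives T = 0.06057.

N = 37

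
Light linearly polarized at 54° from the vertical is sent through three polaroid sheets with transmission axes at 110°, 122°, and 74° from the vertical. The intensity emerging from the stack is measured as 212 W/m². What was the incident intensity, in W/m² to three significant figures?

By Malus's law, I₁ = I₀ cos²(110° − 54°) = I₀ cos²(56°) = 0.3127 I₀.
I₂ = I₁ cos²(122° − 110°) = 0.3127 I₀ · cos²(12°) = 0.2992 I₀.
I₃ = I₂ cos²(74° − 122°) = 0.2992 I₀ · cos²(48°) = 0.134 I₀.
So 212 W/m² = 0.134 I₀, giving I₀ = 212/0.134 = 1583 W/m².

I₀ ≈ 1580 W/m²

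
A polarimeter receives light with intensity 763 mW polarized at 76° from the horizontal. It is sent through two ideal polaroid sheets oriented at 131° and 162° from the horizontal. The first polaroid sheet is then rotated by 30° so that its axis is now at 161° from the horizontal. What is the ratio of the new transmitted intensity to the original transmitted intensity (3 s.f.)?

I_new/I_old ≈ 0.0314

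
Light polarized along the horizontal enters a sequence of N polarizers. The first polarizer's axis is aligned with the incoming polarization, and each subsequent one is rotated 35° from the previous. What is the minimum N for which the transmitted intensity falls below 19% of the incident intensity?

First polarizer is aligned with the polarization: full transmission.
Each further stage multiplies by cos²(35°) = 0.671.
After N polarizers: T = 0.671^(N−1). Require T < 0.19 ⇒ N−1 > ln(0.19)/ln(0.671) = 4.16, so N−1 ≥ 5 and N = 6.
Check: N=6 gives T = 0.136 < 0.19; N=5 gives T = 0.2027.

N = 6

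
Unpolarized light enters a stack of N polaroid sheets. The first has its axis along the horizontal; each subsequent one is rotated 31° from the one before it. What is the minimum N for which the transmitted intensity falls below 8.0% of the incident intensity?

First polarizer halves the unpolarized light: factor 1/2.
Each further stage multiplies by cos²(31°) = 0.7347.
After N polarizers: T = 0.5·0.7347^(N−1). Require T < 0.080 ⇒ N−1 > ln(0.080/0.5)/ln(0.7347) = 5.95, so N−1 ≥ 6 and N = 7.
Check: N=7 gives T = 0.07866 < 0.080; N=6 gives T = 0.1071.

N = 7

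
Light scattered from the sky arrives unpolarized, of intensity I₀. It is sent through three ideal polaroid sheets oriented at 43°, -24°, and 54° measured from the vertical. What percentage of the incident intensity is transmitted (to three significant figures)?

Unpolarized light through the first polarizer → I₁ = ½ I₀, now polarized at 43°.
I₂ = I₁ cos²(-24° − 43°) = 0.5 I₀ · cos²(67°) = 0.07634 I₀.
I₃ = I₂ cos²(54° + 24°) = 0.07634 I₀ · cos²(78°) = 0.0033 I₀.
That is 0.33% of the incident intensity.

≈ 0.330%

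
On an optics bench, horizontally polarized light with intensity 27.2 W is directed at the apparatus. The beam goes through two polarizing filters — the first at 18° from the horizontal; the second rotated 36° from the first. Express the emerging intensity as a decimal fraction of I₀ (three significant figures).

I/I₀ ≈ 0.592

I₁ = 27.2 W · cos²(18°) = 24.6 W.
I₂ = I₁ · cos²(36°) = 24.6 · 0.6545 = 16.1 W.
Transmitted fraction = 0.592.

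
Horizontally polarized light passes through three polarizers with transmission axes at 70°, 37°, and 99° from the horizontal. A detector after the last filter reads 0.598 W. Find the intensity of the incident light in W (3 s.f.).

I₀ ≈ 33.0 W

I₁ = I₀ cos²(70° − 0°) = I₀ cos²(70°) = 0.117 I₀.
I₂ = I₁ cos²(37° − 70°) = 0.117 I₀ · cos²(33°) = 0.08228 I₀.
I₃ = I₂ cos²(99° − 37°) = 0.08228 I₀ · cos²(62°) = 0.01813 I₀.
So 0.598 W = 0.01813 I₀, giving I₀ = 0.598/0.01813 = 32.98 W.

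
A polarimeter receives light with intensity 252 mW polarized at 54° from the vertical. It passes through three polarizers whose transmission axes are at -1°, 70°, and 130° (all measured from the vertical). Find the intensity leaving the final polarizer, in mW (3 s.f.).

I ≈ 2.20 mW

I₁ = 252 mW · cos²(55°) = 82.91 mW.
I₂ = I₁ · cos²(71°) = 82.91 · 0.106 = 8.788 mW.
I₃ = I₂ · cos²(60°) = 8.788 · 0.25 = 2.197 mW.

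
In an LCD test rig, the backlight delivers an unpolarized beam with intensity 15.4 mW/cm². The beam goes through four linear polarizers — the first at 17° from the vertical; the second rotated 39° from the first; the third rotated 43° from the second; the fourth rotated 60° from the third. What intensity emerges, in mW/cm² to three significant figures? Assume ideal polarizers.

I ≈ 0.622 mW/cm²

Unpolarized light through the first polarizer → I₁ = 15.4 mW/cm²/2 = 7.7 mW/cm², polarized at 17°.
I₂ = I₁ · cos²(39°) = 7.7 · 0.604 = 4.65 mW/cm².
I₃ = I₂ · cos²(43°) = 4.65 · 0.5349 = 2.487 mW/cm².
I₄ = I₃ · cos²(60°) = 2.487 · 0.25 = 0.6219 mW/cm².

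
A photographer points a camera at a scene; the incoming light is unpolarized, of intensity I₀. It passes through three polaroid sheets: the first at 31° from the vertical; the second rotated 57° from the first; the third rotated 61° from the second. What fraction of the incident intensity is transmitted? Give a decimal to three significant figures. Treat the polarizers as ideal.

≈ 0.0349 I₀

Unpolarized light through the first polarizer → I₁ = ½ I₀, now polarized at 31°.
I₂ = I₁ cos²(57°) = 0.5 · 0.2966 I₀ = 0.1483 I₀.
I₃ = I₂ cos²(61°) = 0.1483 · 0.235 I₀ = 0.03486 I₀.
Transmitted fraction = 0.03486.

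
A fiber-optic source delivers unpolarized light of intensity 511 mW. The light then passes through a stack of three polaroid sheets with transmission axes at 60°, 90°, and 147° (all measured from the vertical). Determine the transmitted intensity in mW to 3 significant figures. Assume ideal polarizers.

Unpolarized light through the first polarizer → I₁ = 511 mW/2 = 255.5 mW, polarized at 60°.
I₂ = I₁ · cos²(30°) = 255.5 · 0.75 = 191.6 mW.
I₃ = I₂ · cos²(57°) = 191.6 · 0.2966 = 56.84 mW.

I ≈ 56.8 mW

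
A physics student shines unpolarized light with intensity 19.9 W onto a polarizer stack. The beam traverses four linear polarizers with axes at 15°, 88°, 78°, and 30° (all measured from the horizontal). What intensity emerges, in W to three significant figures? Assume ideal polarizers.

Unpolarized light through the first polarizer → I₁ = 19.9 W/2 = 9.95 W, polarized at 15°.
I₂ = I₁ · cos²(73°) = 9.95 · 0.08548 = 0.8505 W.
I₃ = I₂ · cos²(10°) = 0.8505 · 0.9698 = 0.8249 W.
I₄ = I₃ · cos²(48°) = 0.8249 · 0.4477 = 0.3693 W.

I ≈ 0.369 W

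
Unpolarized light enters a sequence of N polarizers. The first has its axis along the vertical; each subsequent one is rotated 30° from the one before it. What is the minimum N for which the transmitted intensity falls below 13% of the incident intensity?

First polarizer halves the unpolarized light: factor 1/2.
Each further stage multiplies by cos²(30°) = 0.75.
After N polarizers: T = 0.5·0.75^(N−1). Require T < 0.13 ⇒ N−1 > ln(0.13/0.5)/ln(0.75) = 4.68, so N−1 ≥ 5 and N = 6.
Check: N=6 gives T = 0.1187 < 0.13; N=5 gives T = 0.1582.

N = 6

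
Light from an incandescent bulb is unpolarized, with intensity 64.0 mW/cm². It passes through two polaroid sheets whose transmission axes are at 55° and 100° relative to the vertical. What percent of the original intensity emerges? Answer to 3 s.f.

Unpolarized light through the first polarizer → I₁ = 64.0 mW/cm²/2 = 32 mW/cm², polarized at 55°.
I₂ = I₁ · cos²(45°) = 32 · 0.5 = 16 mW/cm².
That is 25% of the incident intensity.

≈ 25.0%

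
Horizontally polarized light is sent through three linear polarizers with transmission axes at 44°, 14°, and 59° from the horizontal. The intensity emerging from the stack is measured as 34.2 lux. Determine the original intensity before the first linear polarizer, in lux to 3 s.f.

I₀ ≈ 176 lux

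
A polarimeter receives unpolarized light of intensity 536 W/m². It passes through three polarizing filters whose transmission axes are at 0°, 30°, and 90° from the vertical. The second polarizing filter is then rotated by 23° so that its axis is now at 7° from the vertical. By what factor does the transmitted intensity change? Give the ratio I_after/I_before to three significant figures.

I_new/I_old ≈ 0.0780

Before rotation:
Unpolarized light through the first polarizer → I₁ = ½ I₀, now polarized at 0°.
I₂ = I₁ cos²(30° − 0°) = 0.5 I₀ · cos²(30°) = 0.375 I₀.
I₃ = I₂ cos²(90° − 30°) = 0.375 I₀ · cos²(60°) = 0.09375 I₀.
After rotation:
Unpolarized light through the first polarizer → I₁ = ½ I₀, now polarized at 0°.
I₂ = I₁ cos²(7° − 0°) = 0.5 I₀ · cos²(7°) = 0.4926 I₀.
I₃ = I₂ cos²(90° − 7°) = 0.4926 I₀ · cos²(83°) = 0.007316 I₀.
Ratio = 0.007316 / 0.09375 = 0.07803.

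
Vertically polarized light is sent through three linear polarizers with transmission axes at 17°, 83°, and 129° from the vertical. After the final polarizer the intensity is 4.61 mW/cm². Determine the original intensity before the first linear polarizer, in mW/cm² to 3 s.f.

I₀ ≈ 63.1 mW/cm²

By Malus's law, I₁ = I₀ cos²(17° − 0°) = I₀ cos²(17°) = 0.9145 I₀.
I₂ = I₁ cos²(83° − 17°) = 0.9145 I₀ · cos²(66°) = 0.1513 I₀.
I₃ = I₂ cos²(129° − 83°) = 0.1513 I₀ · cos²(46°) = 0.07301 I₀.
So 4.61 mW/cm² = 0.07301 I₀, giving I₀ = 4.61/0.07301 = 63.15 mW/cm².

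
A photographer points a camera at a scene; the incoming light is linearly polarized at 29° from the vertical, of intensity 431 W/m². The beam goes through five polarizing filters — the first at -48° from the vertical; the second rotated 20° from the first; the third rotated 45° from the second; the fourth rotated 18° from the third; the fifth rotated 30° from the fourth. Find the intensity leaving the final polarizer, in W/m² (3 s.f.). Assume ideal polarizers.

I ≈ 6.53 W/m²

By Malus's law, I₁ = 431 W/m² · cos²(77°) = 21.81 W/m².
I₂ = I₁ · cos²(20°) = 21.81 · 0.883 = 19.26 W/m².
I₃ = I₂ · cos²(45°) = 19.26 · 0.5 = 9.629 W/m².
I₄ = I₃ · cos²(18°) = 9.629 · 0.9045 = 8.71 W/m².
I₅ = I₄ · cos²(30°) = 8.71 · 0.75 = 6.532 W/m².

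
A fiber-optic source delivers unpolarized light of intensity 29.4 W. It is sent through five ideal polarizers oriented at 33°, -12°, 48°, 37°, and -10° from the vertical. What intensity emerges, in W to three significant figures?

I ≈ 0.824 W

Unpolarized light through the first polarizer → I₁ = 29.4 W/2 = 14.7 W, polarized at 33°.
I₂ = I₁ · cos²(45°) = 14.7 · 0.5 = 7.35 W.
I₃ = I₂ · cos²(60°) = 7.35 · 0.25 = 1.838 W.
I₄ = I₃ · cos²(11°) = 1.838 · 0.9636 = 1.771 W.
I₅ = I₄ · cos²(47°) = 1.771 · 0.4651 = 0.8235 W.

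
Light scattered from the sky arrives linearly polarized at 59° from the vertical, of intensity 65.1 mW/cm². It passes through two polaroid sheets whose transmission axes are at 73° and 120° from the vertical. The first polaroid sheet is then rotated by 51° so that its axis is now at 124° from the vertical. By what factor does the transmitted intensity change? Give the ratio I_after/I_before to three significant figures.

I_new/I_old ≈ 0.406

Before rotation:
By Malus's law, I₁ = I₀ cos²(73° − 59°) = I₀ cos²(14°) = 0.9415 I₀.
I₂ = I₁ cos²(120° − 73°) = 0.9415 I₀ · cos²(47°) = 0.4379 I₀.
After rotation:
I₁ = I₀ cos²(124° − 59°) = I₀ cos²(65°) = 0.1786 I₀.
I₂ = I₁ cos²(120° − 124°) = 0.1786 I₀ · cos²(4°) = 0.1777 I₀.
Ratio = 0.1777 / 0.4379 = 0.4059.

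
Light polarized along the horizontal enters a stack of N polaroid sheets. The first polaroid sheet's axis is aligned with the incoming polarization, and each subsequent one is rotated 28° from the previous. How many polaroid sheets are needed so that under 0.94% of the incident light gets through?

N = 20

First polarizer is aligned with the polarization: full transmission.
Each further stage multiplies by cos²(28°) = 0.7796.
After N polarizers: T = 0.7796^(N−1). Require T < 0.0094 ⇒ N−1 > ln(0.0094)/ln(0.7796) = 18.74, so N−1 ≥ 19 and N = 20.
Check: N=20 gives T = 0.008821 < 0.0094; N=19 gives T = 0.01132.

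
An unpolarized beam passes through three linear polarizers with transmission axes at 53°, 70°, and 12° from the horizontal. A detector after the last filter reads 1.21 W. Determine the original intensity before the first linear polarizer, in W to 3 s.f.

Unpolarized light through the first polarizer → I₁ = ½ I₀, now polarized at 53°.
I₂ = I₁ cos²(70° − 53°) = 0.5 I₀ · cos²(17°) = 0.4573 I₀.
I₃ = I₂ cos²(12° − 70°) = 0.4573 I₀ · cos²(58°) = 0.1284 I₀.
So 1.21 W = 0.1284 I₀, giving I₀ = 1.21/0.1284 = 9.423 W.

I₀ ≈ 9.42 W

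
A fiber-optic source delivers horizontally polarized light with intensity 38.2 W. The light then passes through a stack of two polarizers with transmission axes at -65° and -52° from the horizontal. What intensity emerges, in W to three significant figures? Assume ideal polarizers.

I ≈ 6.48 W

By Malus's law, I₁ = 38.2 W · cos²(65°) = 6.823 W.
I₂ = I₁ · cos²(13°) = 6.823 · 0.9494 = 6.478 W.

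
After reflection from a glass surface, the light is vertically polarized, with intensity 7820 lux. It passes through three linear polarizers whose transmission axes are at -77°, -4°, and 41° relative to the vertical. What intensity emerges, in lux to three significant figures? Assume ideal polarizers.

I ≈ 16.9 lux

I₁ = 7820 lux · cos²(77°) = 395.7 lux.
I₂ = I₁ · cos²(73°) = 395.7 · 0.08548 = 33.83 lux.
I₃ = I₂ · cos²(45°) = 33.83 · 0.5 = 16.91 lux.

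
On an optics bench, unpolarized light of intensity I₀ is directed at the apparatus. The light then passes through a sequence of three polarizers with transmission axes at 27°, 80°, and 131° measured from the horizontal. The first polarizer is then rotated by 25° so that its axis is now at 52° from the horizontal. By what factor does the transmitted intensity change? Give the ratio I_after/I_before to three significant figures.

I_new/I_old ≈ 2.15

Before rotation:
Unpolarized light through the first polarizer → I₁ = ½ I₀, now polarized at 27°.
I₂ = I₁ cos²(80° − 27°) = 0.5 I₀ · cos²(53°) = 0.1811 I₀.
I₃ = I₂ cos²(131° − 80°) = 0.1811 I₀ · cos²(51°) = 0.07172 I₀.
After rotation:
Unpolarized light through the first polarizer → I₁ = ½ I₀, now polarized at 52°.
I₂ = I₁ cos²(80° − 52°) = 0.5 I₀ · cos²(28°) = 0.3898 I₀.
I₃ = I₂ cos²(131° − 80°) = 0.3898 I₀ · cos²(51°) = 0.1544 I₀.
Ratio = 0.1544 / 0.07172 = 2.153.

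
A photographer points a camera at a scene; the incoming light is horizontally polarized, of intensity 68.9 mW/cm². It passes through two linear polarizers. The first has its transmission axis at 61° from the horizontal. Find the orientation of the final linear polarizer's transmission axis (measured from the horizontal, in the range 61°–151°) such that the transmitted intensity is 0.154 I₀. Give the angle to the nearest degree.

I₁ = I₀ cos²(61° − 0°) = I₀ cos²(61°) = 0.235 I₀.
Need I₂/I₀ = 0.154, so cos²(θ − 61°) = 0.154 / 0.235 = 0.6552.
θ − 61° = arccos(√0.6552) = 36.0°, giving θ ≈ 61 + 36.0 = 97.0°.

θ ≈ 97°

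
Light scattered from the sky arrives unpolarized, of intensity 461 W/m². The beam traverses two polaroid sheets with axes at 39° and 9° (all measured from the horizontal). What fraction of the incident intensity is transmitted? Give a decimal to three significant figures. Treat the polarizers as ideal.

Unpolarized light through the first polarizer → I₁ = 461 W/m²/2 = 230.5 W/m², polarized at 39°.
I₂ = I₁ · cos²(30°) = 230.5 · 0.75 = 172.9 W/m².
Transmitted fraction = 0.375.

I/I₀ ≈ 0.375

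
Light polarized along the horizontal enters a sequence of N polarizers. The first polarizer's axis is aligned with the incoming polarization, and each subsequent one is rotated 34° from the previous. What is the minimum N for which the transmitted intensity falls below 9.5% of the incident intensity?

First polarizer is aligned with the polarization: full transmission.
Each further stage multiplies by cos²(34°) = 0.6873.
After N polarizers: T = 0.6873^(N−1). Require T < 0.095 ⇒ N−1 > ln(0.095)/ln(0.6873) = 6.28, so N−1 ≥ 7 and N = 8.
Check: N=8 gives T = 0.07245 < 0.095; N=7 gives T = 0.1054.

N = 8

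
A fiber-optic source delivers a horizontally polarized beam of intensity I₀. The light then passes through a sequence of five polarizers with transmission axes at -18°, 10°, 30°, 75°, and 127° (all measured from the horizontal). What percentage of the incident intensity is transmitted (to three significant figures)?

≈ 11.8%

I₁ = I₀ cos²(-18° − 0°) = I₀ cos²(18°) = 0.9045 I₀.
I₂ = I₁ cos²(10° + 18°) = 0.9045 I₀ · cos²(28°) = 0.7052 I₀.
I₃ = I₂ cos²(30° − 10°) = 0.7052 I₀ · cos²(20°) = 0.6227 I₀.
I₄ = I₃ cos²(75° − 30°) = 0.6227 I₀ · cos²(45°) = 0.3113 I₀.
I₅ = I₄ cos²(127° − 75°) = 0.3113 I₀ · cos²(52°) = 0.118 I₀.
That is 11.8% of the incident intensity.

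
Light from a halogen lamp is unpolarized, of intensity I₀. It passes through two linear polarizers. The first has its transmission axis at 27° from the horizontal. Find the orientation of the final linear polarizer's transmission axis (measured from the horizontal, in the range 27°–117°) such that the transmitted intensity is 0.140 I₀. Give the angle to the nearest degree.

Unpolarized light through the first polarizer → I₁ = ½ I₀, now polarized at 27°.
Need I₂/I₀ = 0.14, so cos²(θ − 27°) = 0.14 / 0.5 = 0.28.
θ − 27° = arccos(√0.28) = 58.1°, giving θ ≈ 27 + 58.1 = 85.1°.

θ ≈ 85°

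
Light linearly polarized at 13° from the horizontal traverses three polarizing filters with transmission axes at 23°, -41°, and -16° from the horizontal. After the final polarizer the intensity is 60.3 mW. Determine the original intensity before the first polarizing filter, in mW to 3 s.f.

I₁ = I₀ cos²(23° − 13°) = I₀ cos²(10°) = 0.9698 I₀.
I₂ = I₁ cos²(-41° − 23°) = 0.9698 I₀ · cos²(64°) = 0.1864 I₀.
I₃ = I₂ cos²(-16° + 41°) = 0.1864 I₀ · cos²(25°) = 0.1531 I₀.
So 60.3 mW = 0.1531 I₀, giving I₀ = 60.3/0.1531 = 393.9 mW.

I₀ ≈ 394 mW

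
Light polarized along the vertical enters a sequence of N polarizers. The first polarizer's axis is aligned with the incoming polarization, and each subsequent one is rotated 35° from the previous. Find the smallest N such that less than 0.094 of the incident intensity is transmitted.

N = 7

First polarizer is aligned with the polarization: full transmission.
Each further stage multiplies by cos²(35°) = 0.671.
After N polarizers: T = 0.671^(N−1). Require T < 0.094 ⇒ N−1 > ln(0.094)/ln(0.671) = 5.93, so N−1 ≥ 6 and N = 7.
Check: N=7 gives T = 0.09128 < 0.094; N=6 gives T = 0.136.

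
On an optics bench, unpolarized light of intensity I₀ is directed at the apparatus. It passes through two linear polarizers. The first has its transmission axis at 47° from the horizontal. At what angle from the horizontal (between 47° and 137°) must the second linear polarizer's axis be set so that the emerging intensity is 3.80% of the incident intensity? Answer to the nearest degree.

Unpolarized light through the first polarizer → I₁ = ½ I₀, now polarized at 47°.
Need I₂/I₀ = 0.038, so cos²(θ − 47°) = 0.038 / 0.5 = 0.076.
θ − 47° = arccos(√0.076) = 74.0°, giving θ ≈ 47 + 74.0 = 121.0°.

θ ≈ 121°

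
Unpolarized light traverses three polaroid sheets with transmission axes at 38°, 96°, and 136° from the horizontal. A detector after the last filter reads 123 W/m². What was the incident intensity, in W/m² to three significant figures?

Unpolarized light through the first polarizer → I₁ = ½ I₀, now polarized at 38°.
I₂ = I₁ cos²(96° − 38°) = 0.5 I₀ · cos²(58°) = 0.1404 I₀.
I₃ = I₂ cos²(136° − 96°) = 0.1404 I₀ · cos²(40°) = 0.08239 I₀.
So 123 W/m² = 0.08239 I₀, giving I₀ = 123/0.08239 = 1493 W/m².

I₀ ≈ 1490 W/m²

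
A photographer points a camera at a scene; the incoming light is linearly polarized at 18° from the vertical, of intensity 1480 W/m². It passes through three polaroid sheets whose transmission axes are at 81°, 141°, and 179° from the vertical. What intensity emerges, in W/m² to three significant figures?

By Malus's law, I₁ = 1480 W/m² · cos²(63°) = 305 W/m².
I₂ = I₁ · cos²(60°) = 305 · 0.25 = 76.26 W/m².
I₃ = I₂ · cos²(38°) = 76.26 · 0.621 = 47.35 W/m².

I ≈ 47.4 W/m²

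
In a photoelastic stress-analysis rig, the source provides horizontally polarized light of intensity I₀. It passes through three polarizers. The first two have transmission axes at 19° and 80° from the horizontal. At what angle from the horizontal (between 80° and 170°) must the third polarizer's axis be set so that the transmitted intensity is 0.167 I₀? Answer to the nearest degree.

θ ≈ 107°

I₁ = I₀ cos²(19° − 0°) = I₀ cos²(19°) = 0.894 I₀.
I₂ = I₁ cos²(80° − 19°) = 0.894 I₀ · cos²(61°) = 0.2101 I₀.
Need I₃/I₀ = 0.167, so cos²(θ − 80°) = 0.167 / 0.2101 = 0.7948.
θ − 80° = arccos(√0.7948) = 26.9°, giving θ ≈ 80 + 26.9 = 106.9°.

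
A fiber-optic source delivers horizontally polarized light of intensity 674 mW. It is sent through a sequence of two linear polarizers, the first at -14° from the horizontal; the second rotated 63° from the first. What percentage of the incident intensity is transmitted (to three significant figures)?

≈ 19.4%

I₁ = 674 mW · cos²(14°) = 634.6 mW.
I₂ = I₁ · cos²(63°) = 634.6 · 0.2061 = 130.8 mW.
That is 19.4% of the incident intensity.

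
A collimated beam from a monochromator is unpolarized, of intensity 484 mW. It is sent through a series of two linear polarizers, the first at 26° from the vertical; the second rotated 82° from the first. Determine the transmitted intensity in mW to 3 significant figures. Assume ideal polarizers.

Unpolarized light through the first polarizer → I₁ = 484 mW/2 = 242 mW, polarized at 26°.
I₂ = I₁ · cos²(82°) = 242 · 0.01937 = 4.687 mW.

I ≈ 4.69 mW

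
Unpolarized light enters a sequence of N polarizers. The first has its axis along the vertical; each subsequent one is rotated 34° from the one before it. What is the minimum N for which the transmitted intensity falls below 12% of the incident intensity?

N = 5

First polarizer halves the unpolarized light: factor 1/2.
Each further stage multiplies by cos²(34°) = 0.6873.
After N polarizers: T = 0.5·0.6873^(N−1). Require T < 0.12 ⇒ N−1 > ln(0.12/0.5)/ln(0.6873) = 3.81, so N−1 ≥ 4 and N = 5.
Check: N=5 gives T = 0.1116 < 0.12; N=4 gives T = 0.1623.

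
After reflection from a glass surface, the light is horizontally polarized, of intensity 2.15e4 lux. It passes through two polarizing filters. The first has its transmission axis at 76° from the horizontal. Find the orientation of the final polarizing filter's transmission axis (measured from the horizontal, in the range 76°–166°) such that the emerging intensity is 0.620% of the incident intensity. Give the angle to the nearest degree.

θ ≈ 147°

I₁ = I₀ cos²(76° − 0°) = I₀ cos²(76°) = 0.05853 I₀.
Need I₂/I₀ = 0.0062, so cos²(θ − 76°) = 0.0062 / 0.05853 = 0.1059.
θ − 76° = arccos(√0.1059) = 71.0°, giving θ ≈ 76 + 71.0 = 147.0°.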